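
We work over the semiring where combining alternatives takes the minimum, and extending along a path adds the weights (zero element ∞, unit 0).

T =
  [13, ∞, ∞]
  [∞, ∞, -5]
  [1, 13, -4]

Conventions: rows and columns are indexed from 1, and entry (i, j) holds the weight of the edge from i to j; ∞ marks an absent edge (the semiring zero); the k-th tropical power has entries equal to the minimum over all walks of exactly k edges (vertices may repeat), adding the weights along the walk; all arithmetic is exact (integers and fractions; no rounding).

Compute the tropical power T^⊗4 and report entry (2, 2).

T^⊗2:
  [26, ∞, ∞]
  [-4, 8, -9]
  [-3, 9, -8]
T^⊗3:
  [39, ∞, ∞]
  [-8, 4, -13]
  [-7, 5, -12]
T^⊗4:
  [52, ∞, ∞]
  [-12, 0, -17]
  [-11, 1, -16]
Key observation: the optimum is the walk 2->3->3->3->2, with weight (-5) + (-4) + (-4) + 13 = 0.
Optimal value attained by: walk 2->3->3->3->2.
Answer: (T^⊗4)[2][2] = 0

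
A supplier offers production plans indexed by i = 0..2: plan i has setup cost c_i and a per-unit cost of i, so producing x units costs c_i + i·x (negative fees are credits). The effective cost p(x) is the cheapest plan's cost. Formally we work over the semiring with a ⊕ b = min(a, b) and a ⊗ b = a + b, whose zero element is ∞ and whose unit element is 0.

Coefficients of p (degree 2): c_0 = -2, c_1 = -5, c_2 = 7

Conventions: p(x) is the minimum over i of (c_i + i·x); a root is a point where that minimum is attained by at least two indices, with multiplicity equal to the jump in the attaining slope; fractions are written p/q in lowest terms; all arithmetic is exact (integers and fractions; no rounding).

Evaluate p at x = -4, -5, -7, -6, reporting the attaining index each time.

p(-4) = min(-2+0·(-4)=-2, -5+1·(-4)=-9, 7+2·(-4)=-1) = -9 (attained by i=1)
p(-5) = min(-2+0·(-5)=-2, -5+1·(-5)=-10, 7+2·(-5)=-3) = -10 (attained by i=1)
p(-7) = min(-2+0·(-7)=-2, -5+1·(-7)=-12, 7+2·(-7)=-7) = -12 (attained by i=1)
p(-6) = min(-2+0·(-6)=-2, -5+1·(-6)=-11, 7+2·(-6)=-5) = -11 (attained by i=1)
Answer: p(-4) = -9; p(-5) = -10; p(-7) = -12; p(-6) = -11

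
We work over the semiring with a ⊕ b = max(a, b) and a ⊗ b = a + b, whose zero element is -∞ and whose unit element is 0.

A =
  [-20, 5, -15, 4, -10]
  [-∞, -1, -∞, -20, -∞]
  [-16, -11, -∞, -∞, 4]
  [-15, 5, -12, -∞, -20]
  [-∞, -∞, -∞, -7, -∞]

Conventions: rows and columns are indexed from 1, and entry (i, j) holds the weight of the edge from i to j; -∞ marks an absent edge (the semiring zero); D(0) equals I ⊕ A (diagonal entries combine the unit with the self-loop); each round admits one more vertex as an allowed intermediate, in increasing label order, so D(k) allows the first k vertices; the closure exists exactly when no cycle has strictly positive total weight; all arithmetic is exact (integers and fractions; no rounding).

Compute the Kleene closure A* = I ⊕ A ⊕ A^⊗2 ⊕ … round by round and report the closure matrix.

D(0):
  [0, 5, -15, 4, -10]
  [-∞, 0, -∞, -20, -∞]
  [-16, -11, 0, -∞, 4]
  [-15, 5, -12, 0, -20]
  [-∞, -∞, -∞, -7, 0]
D(1):
  [0, 5, -15, 4, -10]
  [-∞, 0, -∞, -20, -∞]
  [-16, -11, 0, -12, 4]
  [-15, 5, -12, 0, -20]
  [-∞, -∞, -∞, -7, 0]
D(2):
  [0, 5, -15, 4, -10]
  [-∞, 0, -∞, -20, -∞]
  [-16, -11, 0, -12, 4]
  [-15, 5, -12, 0, -20]
  [-∞, -∞, -∞, -7, 0]
D(3):
  [0, 5, -15, 4, -10]
  [-∞, 0, -∞, -20, -∞]
  [-16, -11, 0, -12, 4]
  [-15, 5, -12, 0, -8]
  [-∞, -∞, -∞, -7, 0]
D(4):
  [0, 9, -8, 4, -4]
  [-35, 0, -32, -20, -28]
  [-16, -7, 0, -12, 4]
  [-15, 5, -12, 0, -8]
  [-22, -2, -19, -7, 0]
D(5):
  [0, 9, -8, 4, -4]
  [-35, 0, -32, -20, -28]
  [-16, 2, 0, -3, 4]
  [-15, 5, -12, 0, -8]
  [-22, -2, -19, -7, 0]
Answer: A* = [[0, 9, -8, 4, -4], [-35, 0, -32, -20, -28], [-16, 2, 0, -3, 4], [-15, 5, -12, 0, -8], [-22, -2, -19, -7, 0]]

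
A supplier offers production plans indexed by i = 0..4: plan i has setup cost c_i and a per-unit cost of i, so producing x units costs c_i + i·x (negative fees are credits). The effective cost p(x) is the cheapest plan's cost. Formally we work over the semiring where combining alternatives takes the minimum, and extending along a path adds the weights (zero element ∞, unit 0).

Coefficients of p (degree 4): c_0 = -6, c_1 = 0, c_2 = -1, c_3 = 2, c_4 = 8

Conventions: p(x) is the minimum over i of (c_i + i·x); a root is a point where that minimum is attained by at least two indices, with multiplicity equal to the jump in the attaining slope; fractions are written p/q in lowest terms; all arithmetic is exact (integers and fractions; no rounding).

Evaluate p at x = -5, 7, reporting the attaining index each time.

p(-5) = min(-6+0·(-5)=-6, 0+1·(-5)=-5, -1+2·(-5)=-11, 2+3·(-5)=-13, 8+4·(-5)=-12) = -13 (attained by i=3)
p(7) = min(-6+0·7=-6, 0+1·7=7, -1+2·7=13, 2+3·7=23, 8+4·7=36) = -6 (attained by i=0)
Answer: p(-5) = -13; p(7) = -6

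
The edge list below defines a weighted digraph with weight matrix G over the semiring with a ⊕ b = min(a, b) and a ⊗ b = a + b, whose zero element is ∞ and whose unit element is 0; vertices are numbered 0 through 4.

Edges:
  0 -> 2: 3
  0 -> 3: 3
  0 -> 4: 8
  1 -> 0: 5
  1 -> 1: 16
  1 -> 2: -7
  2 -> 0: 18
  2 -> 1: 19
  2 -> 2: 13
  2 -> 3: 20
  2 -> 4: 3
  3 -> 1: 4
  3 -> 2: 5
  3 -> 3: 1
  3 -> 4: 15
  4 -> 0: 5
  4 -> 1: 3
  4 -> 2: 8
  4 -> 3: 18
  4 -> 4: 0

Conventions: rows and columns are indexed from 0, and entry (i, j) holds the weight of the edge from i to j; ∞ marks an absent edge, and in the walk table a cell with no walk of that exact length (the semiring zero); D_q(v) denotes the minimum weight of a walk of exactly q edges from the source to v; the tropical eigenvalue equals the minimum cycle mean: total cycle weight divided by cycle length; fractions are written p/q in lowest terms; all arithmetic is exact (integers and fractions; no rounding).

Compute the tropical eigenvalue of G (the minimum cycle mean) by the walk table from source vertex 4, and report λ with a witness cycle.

q=0: [∞, ∞, ∞, ∞, 0]
q=1: [5, 3, 8, 18, 0]
q=2: [5, 3, -4, 8, 0]
q=3: [5, 3, -4, 8, -1]
q=4: [4, 2, -4, 8, -1]
q=5: [4, 2, -5, 7, -1]
Optimal cycle mean attained by: cycle 1->2->4->1, total (-7) + 3 + 3, length 3.
Answer: λ = -1/3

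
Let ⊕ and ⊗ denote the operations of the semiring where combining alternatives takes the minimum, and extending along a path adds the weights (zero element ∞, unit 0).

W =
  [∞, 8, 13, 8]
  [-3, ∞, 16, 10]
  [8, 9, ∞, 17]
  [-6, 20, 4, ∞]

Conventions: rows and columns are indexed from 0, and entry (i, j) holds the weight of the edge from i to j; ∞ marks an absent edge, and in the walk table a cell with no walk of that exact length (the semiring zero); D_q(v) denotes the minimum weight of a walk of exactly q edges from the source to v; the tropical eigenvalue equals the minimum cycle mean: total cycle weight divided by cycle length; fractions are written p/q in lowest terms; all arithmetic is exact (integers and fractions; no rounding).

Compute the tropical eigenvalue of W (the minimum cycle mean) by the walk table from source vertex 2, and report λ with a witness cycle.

q=0: [∞, ∞, 0, ∞]
q=1: [8, 9, ∞, 17]
q=2: [6, 16, 21, 16]
q=3: [10, 14, 19, 14]
q=4: [8, 18, 18, 18]
Optimal cycle mean attained by: cycle 0->3->0, total 8 + (-6), length 2.
Answer: λ = 1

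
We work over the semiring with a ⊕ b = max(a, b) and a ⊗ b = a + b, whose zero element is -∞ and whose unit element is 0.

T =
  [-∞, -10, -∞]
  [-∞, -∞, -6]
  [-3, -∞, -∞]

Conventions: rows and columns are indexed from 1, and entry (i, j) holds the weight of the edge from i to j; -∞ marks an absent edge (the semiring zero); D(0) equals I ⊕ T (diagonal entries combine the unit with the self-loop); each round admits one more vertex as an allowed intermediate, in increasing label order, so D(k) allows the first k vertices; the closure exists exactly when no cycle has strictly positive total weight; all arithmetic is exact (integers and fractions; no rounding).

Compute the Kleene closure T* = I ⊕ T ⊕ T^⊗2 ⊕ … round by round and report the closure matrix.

D(0):
  [0, -10, -∞]
  [-∞, 0, -6]
  [-3, -∞, 0]
D(1):
  [0, -10, -∞]
  [-∞, 0, -6]
  [-3, -13, 0]
D(2):
  [0, -10, -16]
  [-∞, 0, -6]
  [-3, -13, 0]
D(3):
  [0, -10, -16]
  [-9, 0, -6]
  [-3, -13, 0]
Answer: T* = [[0, -10, -16], [-9, 0, -6], [-3, -13, 0]]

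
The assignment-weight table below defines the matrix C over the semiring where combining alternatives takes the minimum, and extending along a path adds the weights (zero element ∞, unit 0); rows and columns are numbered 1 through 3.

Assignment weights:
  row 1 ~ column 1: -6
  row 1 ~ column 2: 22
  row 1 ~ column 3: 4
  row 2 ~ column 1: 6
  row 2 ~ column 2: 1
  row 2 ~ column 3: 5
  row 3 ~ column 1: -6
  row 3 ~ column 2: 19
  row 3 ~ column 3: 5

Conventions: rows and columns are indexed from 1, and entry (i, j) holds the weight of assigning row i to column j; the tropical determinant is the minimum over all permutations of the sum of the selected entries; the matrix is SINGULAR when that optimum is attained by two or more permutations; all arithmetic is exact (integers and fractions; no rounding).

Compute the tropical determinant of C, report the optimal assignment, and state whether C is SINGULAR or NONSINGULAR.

σ = (1, 2, 3): (-6) + 1 + 5 = 0
σ = (1, 3, 2): (-6) + 5 + 19 = 18
σ = (2, 1, 3): 22 + 6 + 5 = 33
σ = (2, 3, 1): 22 + 5 + (-6) = 21
σ = (3, 1, 2): 4 + 6 + 19 = 29
σ = (3, 2, 1): 4 + 1 + (-6) = -1
Optimal value attained by: σ = (3, 2, 1).
Answer: det⊕(C) = -1; verdict: NONSINGULAR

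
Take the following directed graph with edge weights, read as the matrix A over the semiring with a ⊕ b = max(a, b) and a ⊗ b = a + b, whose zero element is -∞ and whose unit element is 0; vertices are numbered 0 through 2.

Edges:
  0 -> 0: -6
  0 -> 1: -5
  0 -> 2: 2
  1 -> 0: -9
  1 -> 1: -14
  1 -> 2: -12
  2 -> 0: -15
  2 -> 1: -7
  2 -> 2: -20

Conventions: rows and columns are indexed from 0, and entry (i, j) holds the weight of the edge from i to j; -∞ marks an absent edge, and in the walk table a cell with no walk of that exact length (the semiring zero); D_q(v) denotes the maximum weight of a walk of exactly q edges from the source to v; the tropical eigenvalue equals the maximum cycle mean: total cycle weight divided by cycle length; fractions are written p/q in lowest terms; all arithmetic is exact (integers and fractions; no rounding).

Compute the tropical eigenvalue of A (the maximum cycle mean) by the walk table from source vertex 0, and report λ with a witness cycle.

q=0: [0, -∞, -∞]
q=1: [-6, -5, 2]
q=2: [-12, -5, -4]
q=3: [-14, -11, -10]
Optimal cycle mean attained by: cycle 0->2->1->0, total 2 + (-7) + (-9), length 3.
Answer: λ = -14/3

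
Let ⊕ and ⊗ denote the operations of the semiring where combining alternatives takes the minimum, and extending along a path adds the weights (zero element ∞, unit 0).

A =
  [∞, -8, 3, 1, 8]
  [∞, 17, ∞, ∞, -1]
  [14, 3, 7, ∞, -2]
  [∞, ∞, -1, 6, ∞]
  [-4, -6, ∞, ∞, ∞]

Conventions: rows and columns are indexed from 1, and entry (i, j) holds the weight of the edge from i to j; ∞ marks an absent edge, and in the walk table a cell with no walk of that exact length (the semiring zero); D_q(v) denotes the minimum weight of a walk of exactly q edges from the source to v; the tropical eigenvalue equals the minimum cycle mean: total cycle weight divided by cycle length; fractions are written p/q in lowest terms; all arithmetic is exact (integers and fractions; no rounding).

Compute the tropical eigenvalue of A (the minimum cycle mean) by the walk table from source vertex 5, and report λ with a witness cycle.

q=0: [∞, ∞, ∞, ∞, 0]
q=1: [-4, -6, ∞, ∞, ∞]
q=2: [∞, -12, -1, -3, -7]
q=3: [-11, -13, -4, 3, -13]
q=4: [-17, -19, -8, -10, -14]
q=5: [-18, -25, -14, -16, -20]
Optimal cycle mean attained by: cycle 1->2->5->1, total (-8) + (-1) + (-4), length 3.
Answer: λ = -13/3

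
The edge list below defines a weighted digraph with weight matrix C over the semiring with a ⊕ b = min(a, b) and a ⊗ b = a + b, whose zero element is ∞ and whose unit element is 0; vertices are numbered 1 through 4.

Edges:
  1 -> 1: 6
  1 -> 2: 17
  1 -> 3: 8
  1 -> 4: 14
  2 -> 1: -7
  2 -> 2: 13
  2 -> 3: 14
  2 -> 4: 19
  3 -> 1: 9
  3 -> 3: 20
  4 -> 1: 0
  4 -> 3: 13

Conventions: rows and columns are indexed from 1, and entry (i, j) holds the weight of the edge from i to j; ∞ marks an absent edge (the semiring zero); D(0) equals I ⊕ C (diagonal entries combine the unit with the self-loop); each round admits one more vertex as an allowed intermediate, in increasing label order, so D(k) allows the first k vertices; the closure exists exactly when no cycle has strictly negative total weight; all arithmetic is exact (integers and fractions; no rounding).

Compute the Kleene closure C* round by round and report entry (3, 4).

D(0):
  [0, 17, 8, 14]
  [-7, 0, 14, 19]
  [9, ∞, 0, ∞]
  [0, ∞, 13, 0]
D(1):
  [0, 17, 8, 14]
  [-7, 0, 1, 7]
  [9, 26, 0, 23]
  [0, 17, 8, 0]
D(2):
  [0, 17, 8, 14]
  [-7, 0, 1, 7]
  [9, 26, 0, 23]
  [0, 17, 8, 0]
D(3):
  [0, 17, 8, 14]
  [-7, 0, 1, 7]
  [9, 26, 0, 23]
  [0, 17, 8, 0]
D(4):
  [0, 17, 8, 14]
  [-7, 0, 1, 7]
  [9, 26, 0, 23]
  [0, 17, 8, 0]
Answer: C*[3][4] = 23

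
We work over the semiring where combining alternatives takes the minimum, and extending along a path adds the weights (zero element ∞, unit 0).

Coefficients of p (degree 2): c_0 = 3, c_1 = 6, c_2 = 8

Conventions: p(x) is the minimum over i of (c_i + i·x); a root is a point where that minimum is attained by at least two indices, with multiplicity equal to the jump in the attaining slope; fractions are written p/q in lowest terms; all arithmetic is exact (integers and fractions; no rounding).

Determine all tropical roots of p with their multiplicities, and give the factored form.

hull edge (i=0, c=3) to (i=2, c=8): slope 5/2, span 2
Factored form: p(x) = 8 ⊗ (x ⊕ (-5/2)) ⊗ (x ⊕ (-5/2))
Answer: roots = -5/2 (mult 2)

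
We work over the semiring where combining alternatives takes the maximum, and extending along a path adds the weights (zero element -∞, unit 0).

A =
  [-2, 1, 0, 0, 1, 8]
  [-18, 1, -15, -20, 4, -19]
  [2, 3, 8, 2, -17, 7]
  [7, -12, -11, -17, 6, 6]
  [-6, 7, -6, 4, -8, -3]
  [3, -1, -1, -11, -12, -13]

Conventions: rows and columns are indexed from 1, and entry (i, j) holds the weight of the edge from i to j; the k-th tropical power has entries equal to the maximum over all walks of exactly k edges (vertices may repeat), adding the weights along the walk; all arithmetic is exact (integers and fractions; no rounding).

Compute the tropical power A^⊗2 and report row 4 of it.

A^⊗2:
  [11, 8, 8, 5, 6, 7]
  [-2, 11, -2, 8, 5, 1]
  [10, 11, 16, 10, 8, 15]
  [9, 13, 7, 10, 8, 15]
  [11, 8, 2, -4, 11, 10]
  [1, 4, 7, 3, 4, 11]
Answer: row 4 of A^⊗2 = [9, 13, 7, 10, 8, 15]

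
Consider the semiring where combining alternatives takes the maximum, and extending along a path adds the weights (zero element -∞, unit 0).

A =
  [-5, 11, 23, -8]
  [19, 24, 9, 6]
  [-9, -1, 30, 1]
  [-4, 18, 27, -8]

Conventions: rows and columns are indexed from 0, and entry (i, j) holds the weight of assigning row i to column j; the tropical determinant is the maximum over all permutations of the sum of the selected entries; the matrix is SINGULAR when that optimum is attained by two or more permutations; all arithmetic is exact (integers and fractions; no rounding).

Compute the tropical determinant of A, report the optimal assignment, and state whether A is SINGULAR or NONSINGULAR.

σ = (0, 1, 2, 3): (-5) + 24 + 30 + (-8) = 41
σ = (0, 1, 3, 2): (-5) + 24 + 1 + 27 = 47
σ = (0, 2, 1, 3): (-5) + 9 + (-1) + (-8) = -5
σ = (0, 2, 3, 1): (-5) + 9 + 1 + 18 = 23
σ = (0, 3, 1, 2): (-5) + 6 + (-1) + 27 = 27
σ = (0, 3, 2, 1): (-5) + 6 + 30 + 18 = 49
σ = (1, 0, 2, 3): 11 + 19 + 30 + (-8) = 52
σ = (1, 0, 3, 2): 11 + 19 + 1 + 27 = 58
σ = (1, 2, 0, 3): 11 + 9 + (-9) + (-8) = 3
σ = (1, 2, 3, 0): 11 + 9 + 1 + (-4) = 17
σ = (1, 3, 0, 2): 11 + 6 + (-9) + 27 = 35
σ = (1, 3, 2, 0): 11 + 6 + 30 + (-4) = 43
σ = (2, 0, 1, 3): 23 + 19 + (-1) + (-8) = 33
σ = (2, 0, 3, 1): 23 + 19 + 1 + 18 = 61
σ = (2, 1, 0, 3): 23 + 24 + (-9) + (-8) = 30
σ = (2, 1, 3, 0): 23 + 24 + 1 + (-4) = 44
σ = (2, 3, 0, 1): 23 + 6 + (-9) + 18 = 38
σ = (2, 3, 1, 0): 23 + 6 + (-1) + (-4) = 24
σ = (3, 0, 1, 2): (-8) + 19 + (-1) + 27 = 37
σ = (3, 0, 2, 1): (-8) + 19 + 30 + 18 = 59
σ = (3, 1, 0, 2): (-8) + 24 + (-9) + 27 = 34
σ = (3, 1, 2, 0): (-8) + 24 + 30 + (-4) = 42
σ = (3, 2, 0, 1): (-8) + 9 + (-9) + 18 = 10
σ = (3, 2, 1, 0): (-8) + 9 + (-1) + (-4) = -4
Optimal value attained by: σ = (2, 0, 3, 1).
Answer: det⊕(A) = 61; verdict: NONSINGULAR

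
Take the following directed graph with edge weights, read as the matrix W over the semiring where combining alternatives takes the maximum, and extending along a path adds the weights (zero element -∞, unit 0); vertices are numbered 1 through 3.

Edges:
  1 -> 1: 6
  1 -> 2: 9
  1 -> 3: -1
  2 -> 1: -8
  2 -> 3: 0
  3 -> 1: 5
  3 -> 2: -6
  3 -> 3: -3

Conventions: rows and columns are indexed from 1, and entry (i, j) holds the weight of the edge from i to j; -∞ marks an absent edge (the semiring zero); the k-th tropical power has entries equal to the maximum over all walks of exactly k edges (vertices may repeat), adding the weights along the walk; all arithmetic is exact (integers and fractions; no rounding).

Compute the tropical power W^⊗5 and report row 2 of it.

W^⊗2:
  [12, 15, 9]
  [5, 1, -3]
  [11, 14, 4]
W^⊗3:
  [18, 21, 15]
  [11, 14, 4]
  [17, 20, 14]
W^⊗4:
  [24, 27, 21]
  [17, 20, 14]
  [23, 26, 20]
W^⊗5:
  [30, 33, 27]
  [23, 26, 20]
  [29, 32, 26]
Answer: row 2 of W^⊗5 = [23, 26, 20]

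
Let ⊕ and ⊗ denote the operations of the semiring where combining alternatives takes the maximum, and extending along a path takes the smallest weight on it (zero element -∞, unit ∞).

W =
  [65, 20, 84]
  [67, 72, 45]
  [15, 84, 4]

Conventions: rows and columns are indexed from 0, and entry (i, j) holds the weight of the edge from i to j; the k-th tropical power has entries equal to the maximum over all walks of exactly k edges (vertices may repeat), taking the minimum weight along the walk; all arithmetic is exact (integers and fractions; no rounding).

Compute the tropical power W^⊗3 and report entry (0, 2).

W^⊗2:
  [65, 84, 65]
  [67, 72, 67]
  [67, 72, 45]
W^⊗3:
  [67, 72, 65]
  [67, 72, 67]
  [67, 72, 67]
Key observation: the optimum is the walk 0->0->0->2, with weight 65 min 65 min 84 = 65.
Optimal value attained by: walk 0->0->0->2.
Answer: (W^⊗3)[0][2] = 65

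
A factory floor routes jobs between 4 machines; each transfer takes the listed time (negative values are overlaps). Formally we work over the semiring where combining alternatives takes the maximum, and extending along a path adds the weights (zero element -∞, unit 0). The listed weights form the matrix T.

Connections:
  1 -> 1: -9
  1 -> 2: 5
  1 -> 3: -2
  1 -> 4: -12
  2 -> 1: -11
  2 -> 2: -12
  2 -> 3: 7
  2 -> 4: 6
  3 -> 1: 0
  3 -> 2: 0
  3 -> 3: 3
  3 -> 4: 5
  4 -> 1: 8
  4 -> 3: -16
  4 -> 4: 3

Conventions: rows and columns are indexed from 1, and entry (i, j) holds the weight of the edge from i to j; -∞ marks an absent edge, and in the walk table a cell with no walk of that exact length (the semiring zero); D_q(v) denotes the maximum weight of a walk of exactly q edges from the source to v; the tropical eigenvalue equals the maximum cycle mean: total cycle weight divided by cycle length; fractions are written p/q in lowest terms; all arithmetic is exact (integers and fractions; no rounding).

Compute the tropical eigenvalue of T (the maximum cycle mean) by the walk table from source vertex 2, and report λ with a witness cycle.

q=0: [-∞, 0, -∞, -∞]
q=1: [-11, -12, 7, 6]
q=2: [14, 7, 10, 12]
q=3: [20, 19, 14, 15]
q=4: [23, 25, 26, 25]
Optimal cycle mean attained by: cycle 1->2->4->1, total 5 + 6 + 8, length 3.
Answer: λ = 19/3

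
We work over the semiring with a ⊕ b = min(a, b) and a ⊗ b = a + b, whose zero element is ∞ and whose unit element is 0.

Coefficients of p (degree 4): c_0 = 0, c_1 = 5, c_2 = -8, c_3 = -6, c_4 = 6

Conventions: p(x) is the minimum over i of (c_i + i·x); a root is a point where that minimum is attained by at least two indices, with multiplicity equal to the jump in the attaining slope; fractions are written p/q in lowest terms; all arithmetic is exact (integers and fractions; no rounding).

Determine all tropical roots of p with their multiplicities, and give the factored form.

hull edge (i=0, c=0) to (i=2, c=-8): slope -4, span 2
hull edge (i=2, c=-8) to (i=3, c=-6): slope 2, span 1
hull edge (i=3, c=-6) to (i=4, c=6): slope 12, span 1
Factored form: p(x) = 6 ⊗ (x ⊕ (-12)) ⊗ (x ⊕ (-2)) ⊗ (x ⊕ 4) ⊗ (x ⊕ 4)
Answer: roots = -12 (mult 1), -2 (mult 1), 4 (mult 2)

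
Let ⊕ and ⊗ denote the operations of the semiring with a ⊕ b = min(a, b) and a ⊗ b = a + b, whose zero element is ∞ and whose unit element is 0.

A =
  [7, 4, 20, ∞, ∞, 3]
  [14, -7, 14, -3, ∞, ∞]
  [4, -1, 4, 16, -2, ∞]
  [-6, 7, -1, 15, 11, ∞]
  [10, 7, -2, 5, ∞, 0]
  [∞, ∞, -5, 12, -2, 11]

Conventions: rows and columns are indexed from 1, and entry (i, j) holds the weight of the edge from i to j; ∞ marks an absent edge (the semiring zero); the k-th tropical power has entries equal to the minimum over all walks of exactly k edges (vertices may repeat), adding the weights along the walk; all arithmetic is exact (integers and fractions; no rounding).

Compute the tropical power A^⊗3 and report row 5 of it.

A^⊗2:
  [14, -3, -2, 1, 1, 10]
  [-9, -14, -4, -10, 8, 17]
  [8, -8, -4, -4, 2, -2]
  [1, -2, 3, 4, -3, -3]
  [-1, -3, -5, 4, -4, 11]
  [-1, -6, -4, 3, -7, -2]
A^⊗3:
  [-5, -10, -1, -6, -4, 1]
  [-16, -21, -11, -17, -6, -6]
  [-10, -15, -7, -11, -6, 2]
  [-2, -9, -8, -5, -5, -3]
  [-2, -10, -6, -6, -7, -4]
  [-3, -13, -9, -9, -6, -7]
Answer: row 5 of A^⊗3 = [-2, -10, -6, -6, -7, -4]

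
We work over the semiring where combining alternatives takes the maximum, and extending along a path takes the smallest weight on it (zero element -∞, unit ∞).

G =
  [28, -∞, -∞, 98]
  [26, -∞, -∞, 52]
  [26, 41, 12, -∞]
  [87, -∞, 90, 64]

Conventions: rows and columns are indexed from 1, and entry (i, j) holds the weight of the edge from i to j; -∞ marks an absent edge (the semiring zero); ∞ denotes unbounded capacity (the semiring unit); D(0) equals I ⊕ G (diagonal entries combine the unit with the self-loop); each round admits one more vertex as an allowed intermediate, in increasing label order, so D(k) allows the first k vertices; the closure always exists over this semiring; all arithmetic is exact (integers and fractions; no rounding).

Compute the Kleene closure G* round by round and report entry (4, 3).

D(0):
  [∞, -∞, -∞, 98]
  [26, ∞, -∞, 52]
  [26, 41, ∞, -∞]
  [87, -∞, 90, ∞]
D(1):
  [∞, -∞, -∞, 98]
  [26, ∞, -∞, 52]
  [26, 41, ∞, 26]
  [87, -∞, 90, ∞]
D(2):
  [∞, -∞, -∞, 98]
  [26, ∞, -∞, 52]
  [26, 41, ∞, 41]
  [87, -∞, 90, ∞]
D(3):
  [∞, -∞, -∞, 98]
  [26, ∞, -∞, 52]
  [26, 41, ∞, 41]
  [87, 41, 90, ∞]
D(4):
  [∞, 41, 90, 98]
  [52, ∞, 52, 52]
  [41, 41, ∞, 41]
  [87, 41, 90, ∞]
Answer: G*[4][3] = 90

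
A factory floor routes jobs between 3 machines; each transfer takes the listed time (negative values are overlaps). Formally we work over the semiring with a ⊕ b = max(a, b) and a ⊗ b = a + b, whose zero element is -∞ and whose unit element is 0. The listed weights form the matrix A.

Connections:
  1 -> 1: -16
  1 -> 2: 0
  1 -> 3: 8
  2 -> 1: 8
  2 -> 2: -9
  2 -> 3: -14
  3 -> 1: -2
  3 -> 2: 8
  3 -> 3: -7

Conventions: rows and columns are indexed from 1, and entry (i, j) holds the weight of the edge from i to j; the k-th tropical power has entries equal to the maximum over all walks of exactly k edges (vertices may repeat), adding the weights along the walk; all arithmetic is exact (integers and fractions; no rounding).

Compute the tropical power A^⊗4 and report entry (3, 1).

A^⊗2:
  [8, 16, 1]
  [-1, 8, 16]
  [16, 1, 6]
A^⊗3:
  [24, 9, 16]
  [16, 24, 9]
  [9, 16, 24]
A^⊗4:
  [17, 24, 32]
  [32, 17, 24]
  [24, 32, 17]
Key observation: the optimum is the walk 3->2->1->2->1, with weight 8 + 8 + 0 + 8 = 24.
Optimal value attained by: walk 3->2->1->2->1.
Answer: (A^⊗4)[3][1] = 24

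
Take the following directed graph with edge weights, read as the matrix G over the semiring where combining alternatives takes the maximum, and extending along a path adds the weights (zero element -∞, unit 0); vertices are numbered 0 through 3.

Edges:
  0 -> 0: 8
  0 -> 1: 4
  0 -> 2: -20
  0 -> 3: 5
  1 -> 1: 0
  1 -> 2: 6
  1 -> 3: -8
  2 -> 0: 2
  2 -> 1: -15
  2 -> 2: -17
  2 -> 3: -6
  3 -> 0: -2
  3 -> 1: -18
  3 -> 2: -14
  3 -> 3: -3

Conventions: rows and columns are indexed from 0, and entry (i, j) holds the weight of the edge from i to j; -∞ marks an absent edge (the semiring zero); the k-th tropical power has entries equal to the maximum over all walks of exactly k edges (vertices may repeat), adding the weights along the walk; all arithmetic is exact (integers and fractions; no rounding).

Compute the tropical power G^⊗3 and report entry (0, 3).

G^⊗2:
  [16, 12, 10, 13]
  [8, 0, 6, 0]
  [10, 6, -9, 7]
  [6, 2, -12, 3]
G^⊗3:
  [24, 20, 18, 21]
  [16, 12, 6, 13]
  [18, 14, 12, 15]
  [14, 10, 8, 11]
Key observation: the optimum is the walk 0->0->0->3, with weight 8 + 8 + 5 = 21.
Optimal value attained by: walk 0->0->0->3.
Answer: (G^⊗3)[0][3] = 21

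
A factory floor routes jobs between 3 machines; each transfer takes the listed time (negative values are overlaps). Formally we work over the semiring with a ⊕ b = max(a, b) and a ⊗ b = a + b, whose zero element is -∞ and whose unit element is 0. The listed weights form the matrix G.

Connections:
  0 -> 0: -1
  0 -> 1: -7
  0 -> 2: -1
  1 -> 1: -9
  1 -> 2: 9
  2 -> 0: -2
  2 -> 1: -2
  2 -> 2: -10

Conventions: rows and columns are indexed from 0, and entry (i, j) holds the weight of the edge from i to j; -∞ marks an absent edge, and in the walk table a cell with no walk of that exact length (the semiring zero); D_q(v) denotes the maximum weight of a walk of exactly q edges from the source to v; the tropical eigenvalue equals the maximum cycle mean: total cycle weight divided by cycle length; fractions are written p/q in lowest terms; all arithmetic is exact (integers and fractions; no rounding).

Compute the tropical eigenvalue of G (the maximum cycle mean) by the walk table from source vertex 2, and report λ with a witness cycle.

q=0: [-∞, -∞, 0]
q=1: [-2, -2, -10]
q=2: [-3, -9, 7]
q=3: [5, 5, 0]
Optimal cycle mean attained by: cycle 1->2->1, total 9 + (-2), length 2.
Answer: λ = 7/2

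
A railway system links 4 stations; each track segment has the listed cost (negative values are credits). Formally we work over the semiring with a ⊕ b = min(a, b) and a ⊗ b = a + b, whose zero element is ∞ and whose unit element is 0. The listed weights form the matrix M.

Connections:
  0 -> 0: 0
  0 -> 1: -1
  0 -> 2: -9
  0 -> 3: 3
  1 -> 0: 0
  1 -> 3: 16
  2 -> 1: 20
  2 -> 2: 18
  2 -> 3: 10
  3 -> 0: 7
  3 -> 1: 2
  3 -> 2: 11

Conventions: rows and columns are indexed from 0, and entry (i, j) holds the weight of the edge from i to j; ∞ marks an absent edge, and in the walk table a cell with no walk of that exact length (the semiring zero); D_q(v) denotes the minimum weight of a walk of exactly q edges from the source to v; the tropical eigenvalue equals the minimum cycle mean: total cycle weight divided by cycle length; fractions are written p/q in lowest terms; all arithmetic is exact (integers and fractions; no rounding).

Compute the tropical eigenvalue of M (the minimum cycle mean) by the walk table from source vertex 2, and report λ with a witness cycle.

q=0: [∞, ∞, 0, ∞]
q=1: [∞, 20, 18, 10]
q=2: [17, 12, 21, 28]
q=3: [12, 16, 8, 20]
q=4: [12, 11, 3, 15]
Optimal cycle mean attained by: cycle 0->1->0, total (-1) + 0, length 2.
Answer: λ = -1/2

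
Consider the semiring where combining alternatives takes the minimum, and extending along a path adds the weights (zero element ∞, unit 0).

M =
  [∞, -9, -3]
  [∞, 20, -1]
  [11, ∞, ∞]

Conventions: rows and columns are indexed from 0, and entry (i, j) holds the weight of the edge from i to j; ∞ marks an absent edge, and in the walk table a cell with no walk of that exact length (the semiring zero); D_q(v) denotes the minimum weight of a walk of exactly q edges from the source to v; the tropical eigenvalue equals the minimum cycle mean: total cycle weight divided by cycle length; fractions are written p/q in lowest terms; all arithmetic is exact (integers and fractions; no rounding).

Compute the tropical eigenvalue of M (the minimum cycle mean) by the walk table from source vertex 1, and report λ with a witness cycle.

q=0: [∞, 0, ∞]
q=1: [∞, 20, -1]
q=2: [10, 40, 19]
q=3: [30, 1, 7]
Optimal cycle mean attained by: cycle 0->1->2->0, total (-9) + (-1) + 11, length 3.
Answer: λ = 1/3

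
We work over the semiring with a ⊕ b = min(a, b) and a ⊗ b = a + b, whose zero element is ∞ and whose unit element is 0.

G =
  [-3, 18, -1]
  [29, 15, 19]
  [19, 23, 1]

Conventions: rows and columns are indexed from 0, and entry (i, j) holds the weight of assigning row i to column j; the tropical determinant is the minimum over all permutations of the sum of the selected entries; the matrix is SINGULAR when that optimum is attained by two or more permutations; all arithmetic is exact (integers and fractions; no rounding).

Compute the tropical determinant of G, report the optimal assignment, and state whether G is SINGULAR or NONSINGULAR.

σ = (0, 1, 2): (-3) + 15 + 1 = 13
σ = (0, 2, 1): (-3) + 19 + 23 = 39
σ = (1, 0, 2): 18 + 29 + 1 = 48
σ = (1, 2, 0): 18 + 19 + 19 = 56
σ = (2, 0, 1): (-1) + 29 + 23 = 51
σ = (2, 1, 0): (-1) + 15 + 19 = 33
Optimal value attained by: σ = (0, 1, 2).
Answer: det⊕(G) = 13; verdict: NONSINGULAR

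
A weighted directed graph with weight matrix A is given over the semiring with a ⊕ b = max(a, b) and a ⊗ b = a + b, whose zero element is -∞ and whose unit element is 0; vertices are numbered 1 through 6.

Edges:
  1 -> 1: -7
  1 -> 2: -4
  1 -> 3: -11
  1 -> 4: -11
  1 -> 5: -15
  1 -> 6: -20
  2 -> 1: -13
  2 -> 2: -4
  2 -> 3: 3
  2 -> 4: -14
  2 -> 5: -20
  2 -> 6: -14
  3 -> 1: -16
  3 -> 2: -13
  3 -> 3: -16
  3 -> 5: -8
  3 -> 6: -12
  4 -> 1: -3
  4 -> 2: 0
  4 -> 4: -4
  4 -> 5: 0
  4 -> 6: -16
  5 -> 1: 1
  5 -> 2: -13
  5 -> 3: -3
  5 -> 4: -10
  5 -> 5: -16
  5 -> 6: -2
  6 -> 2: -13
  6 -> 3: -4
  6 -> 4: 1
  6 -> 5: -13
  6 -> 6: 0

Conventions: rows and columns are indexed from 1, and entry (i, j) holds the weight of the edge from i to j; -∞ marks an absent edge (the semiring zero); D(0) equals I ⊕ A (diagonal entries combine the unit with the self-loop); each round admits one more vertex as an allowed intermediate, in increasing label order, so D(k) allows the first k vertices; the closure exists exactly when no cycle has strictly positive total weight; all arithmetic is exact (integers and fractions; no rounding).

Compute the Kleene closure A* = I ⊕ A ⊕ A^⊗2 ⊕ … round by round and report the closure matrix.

D(0):
  [0, -4, -11, -11, -15, -20]
  [-13, 0, 3, -14, -20, -14]
  [-16, -13, 0, -∞, -8, -12]
  [-3, 0, -∞, 0, 0, -16]
  [1, -13, -3, -10, 0, -2]
  [-∞, -13, -4, 1, -13, 0]
D(1):
  [0, -4, -11, -11, -15, -20]
  [-13, 0, 3, -14, -20, -14]
  [-16, -13, 0, -27, -8, -12]
  [-3, 0, -14, 0, 0, -16]
  [1, -3, -3, -10, 0, -2]
  [-∞, -13, -4, 1, -13, 0]
D(2):
  [0, -4, -1, -11, -15, -18]
  [-13, 0, 3, -14, -20, -14]
  [-16, -13, 0, -27, -8, -12]
  [-3, 0, 3, 0, 0, -14]
  [1, -3, 0, -10, 0, -2]
  [-26, -13, -4, 1, -13, 0]
D(3):
  [0, -4, -1, -11, -9, -13]
  [-13, 0, 3, -14, -5, -9]
  [-16, -13, 0, -27, -8, -12]
  [-3, 0, 3, 0, 0, -9]
  [1, -3, 0, -10, 0, -2]
  [-20, -13, -4, 1, -12, 0]
D(4):
  [0, -4, -1, -11, -9, -13]
  [-13, 0, 3, -14, -5, -9]
  [-16, -13, 0, -27, -8, -12]
  [-3, 0, 3, 0, 0, -9]
  [1, -3, 0, -10, 0, -2]
  [-2, 1, 4, 1, 1, 0]
D(5):
  [0, -4, -1, -11, -9, -11]
  [-4, 0, 3, -14, -5, -7]
  [-7, -11, 0, -18, -8, -10]
  [1, 0, 3, 0, 0, -2]
  [1, -3, 0, -10, 0, -2]
  [2, 1, 4, 1, 1, 0]
D(6):
  [0, -4, -1, -10, -9, -11]
  [-4, 0, 3, -6, -5, -7]
  [-7, -9, 0, -9, -8, -10]
  [1, 0, 3, 0, 0, -2]
  [1, -1, 2, -1, 0, -2]
  [2, 1, 4, 1, 1, 0]
Answer: A* = [[0, -4, -1, -10, -9, -11], [-4, 0, 3, -6, -5, -7], [-7, -9, 0, -9, -8, -10], [1, 0, 3, 0, 0, -2], [1, -1, 2, -1, 0, -2], [2, 1, 4, 1, 1, 0]]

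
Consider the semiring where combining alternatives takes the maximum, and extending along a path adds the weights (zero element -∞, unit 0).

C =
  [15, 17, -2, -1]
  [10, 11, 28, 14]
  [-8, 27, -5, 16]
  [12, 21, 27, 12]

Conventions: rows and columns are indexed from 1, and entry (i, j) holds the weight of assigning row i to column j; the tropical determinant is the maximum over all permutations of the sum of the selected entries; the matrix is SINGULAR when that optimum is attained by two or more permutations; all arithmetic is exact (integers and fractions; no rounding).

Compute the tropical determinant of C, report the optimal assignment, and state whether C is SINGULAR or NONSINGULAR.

σ = (1, 2, 3, 4): 15 + 11 + (-5) + 12 = 33
σ = (1, 2, 4, 3): 15 + 11 + 16 + 27 = 69
σ = (1, 3, 2, 4): 15 + 28 + 27 + 12 = 82
σ = (1, 3, 4, 2): 15 + 28 + 16 + 21 = 80
σ = (1, 4, 2, 3): 15 + 14 + 27 + 27 = 83
σ = (1, 4, 3, 2): 15 + 14 + (-5) + 21 = 45
σ = (2, 1, 3, 4): 17 + 10 + (-5) + 12 = 34
σ = (2, 1, 4, 3): 17 + 10 + 16 + 27 = 70
σ = (2, 3, 1, 4): 17 + 28 + (-8) + 12 = 49
σ = (2, 3, 4, 1): 17 + 28 + 16 + 12 = 73
σ = (2, 4, 1, 3): 17 + 14 + (-8) + 27 = 50
σ = (2, 4, 3, 1): 17 + 14 + (-5) + 12 = 38
σ = (3, 1, 2, 4): (-2) + 10 + 27 + 12 = 47
σ = (3, 1, 4, 2): (-2) + 10 + 16 + 21 = 45
σ = (3, 2, 1, 4): (-2) + 11 + (-8) + 12 = 13
σ = (3, 2, 4, 1): (-2) + 11 + 16 + 12 = 37
σ = (3, 4, 1, 2): (-2) + 14 + (-8) + 21 = 25
σ = (3, 4, 2, 1): (-2) + 14 + 27 + 12 = 51
σ = (4, 1, 2, 3): (-1) + 10 + 27 + 27 = 63
σ = (4, 1, 3, 2): (-1) + 10 + (-5) + 21 = 25
σ = (4, 2, 1, 3): (-1) + 11 + (-8) + 27 = 29
σ = (4, 2, 3, 1): (-1) + 11 + (-5) + 12 = 17
σ = (4, 3, 1, 2): (-1) + 28 + (-8) + 21 = 40
σ = (4, 3, 2, 1): (-1) + 28 + 27 + 12 = 66
Optimal value attained by: σ = (1, 4, 2, 3).
Answer: det⊕(C) = 83; verdict: NONSINGULAR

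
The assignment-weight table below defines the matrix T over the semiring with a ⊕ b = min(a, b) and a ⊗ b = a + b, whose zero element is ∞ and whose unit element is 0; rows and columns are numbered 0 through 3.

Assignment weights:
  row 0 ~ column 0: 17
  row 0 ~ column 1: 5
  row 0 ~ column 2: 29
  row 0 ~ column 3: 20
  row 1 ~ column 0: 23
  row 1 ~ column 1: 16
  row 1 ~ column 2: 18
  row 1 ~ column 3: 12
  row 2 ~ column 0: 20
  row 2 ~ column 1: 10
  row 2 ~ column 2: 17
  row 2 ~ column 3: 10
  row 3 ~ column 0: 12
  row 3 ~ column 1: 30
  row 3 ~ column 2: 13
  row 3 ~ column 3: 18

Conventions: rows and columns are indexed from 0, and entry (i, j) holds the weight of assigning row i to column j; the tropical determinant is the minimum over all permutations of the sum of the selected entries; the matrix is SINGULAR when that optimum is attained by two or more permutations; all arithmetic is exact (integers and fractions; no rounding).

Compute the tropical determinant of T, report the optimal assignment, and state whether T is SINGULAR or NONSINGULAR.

σ = (0, 1, 2, 3): 17 + 16 + 17 + 18 = 68
σ = (0, 1, 3, 2): 17 + 16 + 10 + 13 = 56
σ = (0, 2, 1, 3): 17 + 18 + 10 + 18 = 63
σ = (0, 2, 3, 1): 17 + 18 + 10 + 30 = 75
σ = (0, 3, 1, 2): 17 + 12 + 10 + 13 = 52
σ = (0, 3, 2, 1): 17 + 12 + 17 + 30 = 76
σ = (1, 0, 2, 3): 5 + 23 + 17 + 18 = 63
σ = (1, 0, 3, 2): 5 + 23 + 10 + 13 = 51
σ = (1, 2, 0, 3): 5 + 18 + 20 + 18 = 61
σ = (1, 2, 3, 0): 5 + 18 + 10 + 12 = 45
σ = (1, 3, 0, 2): 5 + 12 + 20 + 13 = 50
σ = (1, 3, 2, 0): 5 + 12 + 17 + 12 = 46
σ = (2, 0, 1, 3): 29 + 23 + 10 + 18 = 80
σ = (2, 0, 3, 1): 29 + 23 + 10 + 30 = 92
σ = (2, 1, 0, 3): 29 + 16 + 20 + 18 = 83
σ = (2, 1, 3, 0): 29 + 16 + 10 + 12 = 67
σ = (2, 3, 0, 1): 29 + 12 + 20 + 30 = 91
σ = (2, 3, 1, 0): 29 + 12 + 10 + 12 = 63
σ = (3, 0, 1, 2): 20 + 23 + 10 + 13 = 66
σ = (3, 0, 2, 1): 20 + 23 + 17 + 30 = 90
σ = (3, 1, 0, 2): 20 + 16 + 20 + 13 = 69
σ = (3, 1, 2, 0): 20 + 16 + 17 + 12 = 65
σ = (3, 2, 0, 1): 20 + 18 + 20 + 30 = 88
σ = (3, 2, 1, 0): 20 + 18 + 10 + 12 = 60
Optimal value attained by: σ = (1, 2, 3, 0).
Answer: det⊕(T) = 45; verdict: NONSINGULAR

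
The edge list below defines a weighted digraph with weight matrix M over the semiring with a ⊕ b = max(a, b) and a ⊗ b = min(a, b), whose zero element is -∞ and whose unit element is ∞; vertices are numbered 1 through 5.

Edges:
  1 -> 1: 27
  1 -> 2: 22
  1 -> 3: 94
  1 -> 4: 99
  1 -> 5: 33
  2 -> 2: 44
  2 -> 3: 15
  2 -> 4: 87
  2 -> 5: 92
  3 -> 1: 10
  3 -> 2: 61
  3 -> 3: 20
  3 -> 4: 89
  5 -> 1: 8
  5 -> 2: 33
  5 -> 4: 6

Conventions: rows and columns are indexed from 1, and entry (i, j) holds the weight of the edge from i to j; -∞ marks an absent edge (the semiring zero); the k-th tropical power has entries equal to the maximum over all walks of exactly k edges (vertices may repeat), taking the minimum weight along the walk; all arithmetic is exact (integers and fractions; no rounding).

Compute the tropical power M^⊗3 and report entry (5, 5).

M^⊗2:
  [27, 61, 27, 89, 27]
  [10, 44, 15, 44, 44]
  [10, 44, 20, 61, 61]
  [-∞, -∞, -∞, -∞, -∞]
  [8, 33, 15, 33, 33]
M^⊗3:
  [27, 44, 27, 61, 61]
  [10, 44, 15, 44, 44]
  [10, 44, 20, 44, 44]
  [-∞, -∞, -∞, -∞, -∞]
  [10, 33, 15, 33, 33]
Key observation: the optimum is the walk 5->2->2->5, with weight 33 min 44 min 92 = 33.
Optimal value attained by: walk 5->2->2->5.
Answer: (M^⊗3)[5][5] = 33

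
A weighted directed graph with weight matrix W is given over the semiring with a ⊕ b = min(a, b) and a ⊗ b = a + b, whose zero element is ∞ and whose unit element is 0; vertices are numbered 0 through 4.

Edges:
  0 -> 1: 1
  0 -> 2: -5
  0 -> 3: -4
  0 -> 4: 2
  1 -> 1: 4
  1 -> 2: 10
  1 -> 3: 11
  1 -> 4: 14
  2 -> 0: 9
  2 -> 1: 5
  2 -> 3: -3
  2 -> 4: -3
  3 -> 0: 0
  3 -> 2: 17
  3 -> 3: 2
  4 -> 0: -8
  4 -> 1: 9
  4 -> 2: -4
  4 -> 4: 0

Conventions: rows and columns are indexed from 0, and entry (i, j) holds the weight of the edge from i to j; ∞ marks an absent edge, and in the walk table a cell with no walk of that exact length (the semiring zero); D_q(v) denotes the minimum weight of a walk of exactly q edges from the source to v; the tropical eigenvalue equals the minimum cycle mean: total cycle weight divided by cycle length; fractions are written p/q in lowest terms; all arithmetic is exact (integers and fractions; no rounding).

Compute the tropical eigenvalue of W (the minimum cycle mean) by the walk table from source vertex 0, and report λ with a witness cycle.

q=0: [0, ∞, ∞, ∞, ∞]
q=1: [∞, 1, -5, -4, 2]
q=2: [-6, 0, -2, -8, -8]
q=3: [-16, -5, -12, -10, -8]
q=4: [-16, -15, -21, -20, -15]
q=5: [-23, -16, -21, -24, -24]
Optimal cycle mean attained by: cycle 0->2->4->0, total (-5) + (-3) + (-8), length 3.
Answer: λ = -16/3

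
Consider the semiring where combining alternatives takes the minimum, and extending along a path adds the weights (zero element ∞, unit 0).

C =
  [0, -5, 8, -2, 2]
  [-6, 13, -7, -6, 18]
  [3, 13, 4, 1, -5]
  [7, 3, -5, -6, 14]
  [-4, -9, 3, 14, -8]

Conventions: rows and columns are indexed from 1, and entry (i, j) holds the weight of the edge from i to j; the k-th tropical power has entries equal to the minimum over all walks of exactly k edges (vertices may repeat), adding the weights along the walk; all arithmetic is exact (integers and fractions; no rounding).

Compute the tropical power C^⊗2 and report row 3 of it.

C^⊗2:
  [-11, -7, -12, -11, -6]
  [-6, -11, -11, -12, -12]
  [-9, -14, -4, -5, -13]
  [-3, -3, -11, -12, -10]
  [-15, -17, -16, -15, -16]
Answer: row 3 of C^⊗2 = [-9, -14, -4, -5, -13]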